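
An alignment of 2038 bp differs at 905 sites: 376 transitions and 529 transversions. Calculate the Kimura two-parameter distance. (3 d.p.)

0.678

P = 376/2038 ≈ 0.184495 and Q = 529/2038 ≈ 0.259568.
Under the Kimura two-parameter model, d = −½ ln(1 − 2P − Q) − ¼ ln(1 − 2Q).
1 − 2P − Q = 0.371442, giving −½ ln(0.371442) = 0.495181.
1 − 2Q = 0.480864, giving −¼ ln(0.480864) = 0.183043.
d = 0.495181 + 0.183043 = 0.678224.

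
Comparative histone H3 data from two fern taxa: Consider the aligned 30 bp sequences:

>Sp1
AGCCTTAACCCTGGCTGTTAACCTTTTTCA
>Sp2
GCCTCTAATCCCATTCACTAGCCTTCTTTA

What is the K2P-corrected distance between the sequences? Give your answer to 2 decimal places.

1.39

Of 30 sites, 13 differences are transitions and 2 are transversions, so P = 13/30 ≈ 0.433333 and Q = 2/30 ≈ 0.066667.
Under the Kimura two-parameter model, d = −½ ln(1 − 2P − Q) − ¼ ln(1 − 2Q).
1 − 2P − Q = 0.066667, giving −½ ln(0.066667) = 1.354023.
1 − 2Q = 0.866666, giving −¼ ln(0.866666) = 0.035775.
d = 1.354023 + 0.035775 = 1.389798.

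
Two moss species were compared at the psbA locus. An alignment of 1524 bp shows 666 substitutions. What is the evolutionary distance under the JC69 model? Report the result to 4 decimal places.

p = 666/1524 ≈ 0.437008.
d = −(3/4) ln(1 − 4p/3) = −0.75 ln(1 − 0.582677) = −0.75 ln(0.417323)
  = −0.75 × (-0.873895) = 0.655421 substitutions/site.

0.6554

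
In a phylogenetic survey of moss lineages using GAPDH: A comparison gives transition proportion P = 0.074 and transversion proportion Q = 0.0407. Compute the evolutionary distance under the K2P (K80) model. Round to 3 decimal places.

0.126

Under the Kimura two-parameter model, d = −½ ln(1 − 2P − Q) − ¼ ln(1 − 2Q).
1 − 2P − Q = 0.8113, giving −½ ln(0.8113) = 0.104559.
1 − 2Q = 0.9186, giving −¼ ln(0.9186) = 0.021226.
d = 0.104559 + 0.021226 = 0.125785.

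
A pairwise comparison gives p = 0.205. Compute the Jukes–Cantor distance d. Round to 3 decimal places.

d = −(3/4) ln(1 − 4p/3) = −0.75 ln(1 − 0.273333) = −0.75 ln(0.726667)
  = −0.75 × (-0.319287) = 0.239465 substitutions/site.

0.239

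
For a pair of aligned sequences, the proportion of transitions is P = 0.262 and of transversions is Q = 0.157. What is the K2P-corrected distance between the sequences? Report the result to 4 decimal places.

0.6655

Under the Kimura two-parameter model, d = −½ ln(1 − 2P − Q) − ¼ ln(1 − 2Q).
1 − 2P − Q = 0.319, giving −½ ln(0.319) = 0.571282.
1 − 2Q = 0.686, giving −¼ ln(0.686) = 0.094219.
d = 0.571282 + 0.094219 = 0.665501.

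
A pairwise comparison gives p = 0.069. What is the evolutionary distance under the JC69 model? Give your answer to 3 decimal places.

d = −(3/4) ln(1 − 4p/3) = −0.75 ln(1 − 0.092) = −0.75 ln(0.908)
  = −0.75 × (-0.096511) = 0.072383 substitutions/site.

0.072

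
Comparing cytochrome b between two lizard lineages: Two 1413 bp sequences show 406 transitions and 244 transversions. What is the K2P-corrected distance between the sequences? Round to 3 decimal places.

0.794

P = 406/1413 ≈ 0.287332 and Q = 244/1413 ≈ 0.172682.
Under the Kimura two-parameter model, d = −½ ln(1 − 2P − Q) − ¼ ln(1 − 2Q).
1 − 2P − Q = 0.252654, giving −½ ln(0.252654) = 0.687867.
1 − 2Q = 0.654636, giving −¼ ln(0.654636) = 0.105919.
d = 0.687867 + 0.105919 = 0.793786.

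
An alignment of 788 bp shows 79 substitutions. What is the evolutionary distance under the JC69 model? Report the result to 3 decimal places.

0.108

p = 79/788 ≈ 0.100254.
d = −(3/4) ln(1 − 4p/3) = −0.75 ln(1 − 0.133672) = −0.75 ln(0.866328)
  = −0.75 × (-0.143492) = 0.107619 substitutions/site.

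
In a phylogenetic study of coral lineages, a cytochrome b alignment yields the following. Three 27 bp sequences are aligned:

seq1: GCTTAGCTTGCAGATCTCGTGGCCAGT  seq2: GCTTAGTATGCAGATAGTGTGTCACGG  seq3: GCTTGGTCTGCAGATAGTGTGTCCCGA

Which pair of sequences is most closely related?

seq1–seq2: 9/27 differ, p = 0.333, d = 0.441.
seq1–seq3: 9/27 differ, p = 0.333, d = 0.441.
seq2–seq3: 4/27 differ, p = 0.148, d = 0.165.
The smallest distance is between seq2 and seq3.

seq2 and seq3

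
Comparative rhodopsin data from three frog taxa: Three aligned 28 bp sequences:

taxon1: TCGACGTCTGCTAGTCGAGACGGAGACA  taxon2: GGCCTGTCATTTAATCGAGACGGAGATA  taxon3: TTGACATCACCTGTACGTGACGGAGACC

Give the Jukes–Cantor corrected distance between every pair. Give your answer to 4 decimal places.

taxon1–taxon2: 10/28 sites differ → p ≈ 0.357143, d = −0.75 ln(1 − 0.476191) = 0.484971 ≈ 0.4850.
taxon1–taxon3: 9/28 sites differ → p ≈ 0.321429, d = −0.75 ln(1 − 0.428572) = 0.419713 ≈ 0.4197.
taxon2–taxon3: 14/28 sites differ → p = 0.5, d = −0.75 ln(1 − 0.666667) = 0.823960 ≈ 0.8240.

d(taxon1,taxon2) = 0.4850, d(taxon1,taxon3) = 0.4197, d(taxon2,taxon3) = 0.8240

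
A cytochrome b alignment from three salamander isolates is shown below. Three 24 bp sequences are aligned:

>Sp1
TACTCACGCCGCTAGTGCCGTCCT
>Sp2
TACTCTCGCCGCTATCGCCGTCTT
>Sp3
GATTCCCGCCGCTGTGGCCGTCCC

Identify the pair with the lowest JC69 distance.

Sp1–Sp2: 4/24 differ, p = 0.167, d = 0.188.
Sp1–Sp3: 7/24 differ, p = 0.292, d = 0.369.
Sp2–Sp3: 7/24 differ, p = 0.292, d = 0.369.
The smallest distance is between Sp1 and Sp2.

Sp1 and Sp2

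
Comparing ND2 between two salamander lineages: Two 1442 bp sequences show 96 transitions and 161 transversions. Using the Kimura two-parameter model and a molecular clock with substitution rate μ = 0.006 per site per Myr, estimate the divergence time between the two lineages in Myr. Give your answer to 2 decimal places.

16.96

P = 96/1442 ≈ 0.066574 and Q = 161/1442 ≈ 0.11165.
Under the Kimura two-parameter model, d = −½ ln(1 − 2P − Q) − ¼ ln(1 − 2Q).
1 − 2P − Q = 0.755202, giving −½ ln(0.755202) = 0.140385.
1 − 2Q = 0.7767, giving −¼ ln(0.7767) = 0.063175.
d = 0.140385 + 0.063175 = 0.203560.
Under a molecular clock d = 2μt, so t = d/(2μ) = 0.203560 / (2 × 0.006) = 16.96 Myr.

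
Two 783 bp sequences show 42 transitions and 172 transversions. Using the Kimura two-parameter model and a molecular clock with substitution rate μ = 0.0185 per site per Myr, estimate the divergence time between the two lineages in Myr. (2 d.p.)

P = 42/783 ≈ 0.05364 and Q = 172/783 ≈ 0.219668.
Under the Kimura two-parameter model, d = −½ ln(1 − 2P − Q) − ¼ ln(1 − 2Q).
1 − 2P − Q = 0.673052, giving −½ ln(0.673052) = 0.197966.
1 − 2Q = 0.560664, giving −¼ ln(0.560664) = 0.144658.
d = 0.197966 + 0.144658 = 0.342624.
Under a molecular clock d = 2μt, so t = d/(2μ) = 0.342624 / (2 × 0.0185) = 9.26 Myr.

9.26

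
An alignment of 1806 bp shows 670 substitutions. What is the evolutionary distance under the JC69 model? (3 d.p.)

p = 670/1806 ≈ 0.370986.
d = −(3/4) ln(1 − 4p/3) = −0.75 ln(1 − 0.494648) = −0.75 ln(0.505352)
  = −0.75 × (-0.682500) = 0.511875 substitutions/site.

0.512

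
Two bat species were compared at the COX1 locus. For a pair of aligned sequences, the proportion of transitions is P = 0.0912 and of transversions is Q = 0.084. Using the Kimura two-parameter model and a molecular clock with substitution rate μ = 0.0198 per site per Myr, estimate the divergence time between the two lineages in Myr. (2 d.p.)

Under the Kimura two-parameter model, d = −½ ln(1 − 2P − Q) − ¼ ln(1 − 2Q).
1 − 2P − Q = 0.7336, giving −½ ln(0.7336) = 0.154896.
1 − 2Q = 0.832, giving −¼ ln(0.832) = 0.045981.
d = 0.154896 + 0.045981 = 0.200877.
Under a molecular clock d = 2μt, so t = d/(2μ) = 0.200877 / (2 × 0.0198) = 5.07 Myr.

5.07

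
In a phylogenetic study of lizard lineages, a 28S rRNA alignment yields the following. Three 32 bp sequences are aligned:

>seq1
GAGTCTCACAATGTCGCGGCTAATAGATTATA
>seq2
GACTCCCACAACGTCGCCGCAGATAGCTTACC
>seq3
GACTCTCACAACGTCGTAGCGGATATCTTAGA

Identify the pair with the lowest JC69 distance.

seq2 and seq3

seq1–seq2: 9/32 differ, p = 0.281, d = 0.353.
seq1–seq3: 9/32 differ, p = 0.281, d = 0.353.
seq2–seq3: 7/32 differ, p = 0.219, d = 0.259.
The smallest distance is between seq2 and seq3.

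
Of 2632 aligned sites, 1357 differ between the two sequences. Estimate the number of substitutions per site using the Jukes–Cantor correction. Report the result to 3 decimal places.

0.872

p = 1357/2632 ≈ 0.515578.
d = −(3/4) ln(1 − 4p/3) = −0.75 ln(1 − 0.687437) = −0.75 ln(0.312563)
  = −0.75 × (-1.162949) = 0.872212 substitutions/site.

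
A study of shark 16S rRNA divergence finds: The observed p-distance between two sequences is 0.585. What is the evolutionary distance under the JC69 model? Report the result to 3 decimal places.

d = −(3/4) ln(1 − 4p/3) = −0.75 ln(1 − 0.78) = −0.75 ln(0.22)
  = −0.75 × (-1.514128) = 1.135596 substitutions/site.

1.136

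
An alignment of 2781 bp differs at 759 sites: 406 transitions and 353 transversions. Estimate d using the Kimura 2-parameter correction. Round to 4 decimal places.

P = 406/2781 ≈ 0.145991 and Q = 353/2781 ≈ 0.126933.
Under the Kimura two-parameter model, d = −½ ln(1 − 2P − Q) − ¼ ln(1 − 2Q).
1 − 2P − Q = 0.581085, giving −½ ln(0.581085) = 0.271429.
1 − 2Q = 0.746134, giving −¼ ln(0.746134) = 0.073213.
d = 0.271429 + 0.073213 = 0.344642.

0.3446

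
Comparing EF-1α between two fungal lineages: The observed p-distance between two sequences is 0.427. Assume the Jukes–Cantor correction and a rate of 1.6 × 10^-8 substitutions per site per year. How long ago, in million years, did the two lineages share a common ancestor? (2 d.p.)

19.74

d = −(3/4) ln(1 − 4p/3) = −0.75 ln(1 − 0.569333) = −0.75 ln(0.430667)
  = −0.75 × (-0.842420) = 0.631815 substitutions/site.
Under a molecular clock d = 2μt, so t = d/(2μ) = 0.631815 / (2 × 1.6 × 10^-8) = 19.74 million years.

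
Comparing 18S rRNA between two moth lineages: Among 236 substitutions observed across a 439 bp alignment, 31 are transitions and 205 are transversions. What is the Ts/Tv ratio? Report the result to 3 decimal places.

R = 31/205 = 0.151219… ≈ 0.151 (to 3 d.p.).

0.151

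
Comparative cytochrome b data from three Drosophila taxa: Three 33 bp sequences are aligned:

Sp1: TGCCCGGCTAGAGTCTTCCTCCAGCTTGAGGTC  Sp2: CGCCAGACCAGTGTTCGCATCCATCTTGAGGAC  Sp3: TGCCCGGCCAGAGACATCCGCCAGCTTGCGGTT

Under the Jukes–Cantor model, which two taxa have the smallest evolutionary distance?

Sp1 and Sp3

Sp1–Sp2: 11/33 differ, p = 0.333, d = 0.441.
Sp1–Sp3: 6/33 differ, p = 0.182, d = 0.208.
Sp2–Sp3: 14/33 differ, p = 0.424, d = 0.625.
The smallest distance is between Sp1 and Sp3.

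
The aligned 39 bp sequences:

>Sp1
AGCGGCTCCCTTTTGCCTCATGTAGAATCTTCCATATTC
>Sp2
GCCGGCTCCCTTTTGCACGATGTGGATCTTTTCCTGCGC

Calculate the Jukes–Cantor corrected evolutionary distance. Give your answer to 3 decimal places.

0.488

The sequences differ at 14 of 39 sites, so p = 14/39 ≈ 0.358974.
d = −(3/4) ln(1 − 4p/3) = −0.75 ln(1 − 0.478632) = −0.75 ln(0.521368)
  = −0.75 × (-0.651299) = 0.488474 substitutions/site.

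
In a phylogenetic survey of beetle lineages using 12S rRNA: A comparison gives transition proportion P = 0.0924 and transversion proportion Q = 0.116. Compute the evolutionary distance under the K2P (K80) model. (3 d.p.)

Under the Kimura two-parameter model, d = −½ ln(1 − 2P − Q) − ¼ ln(1 − 2Q).
1 − 2P − Q = 0.6992, giving −½ ln(0.6992) = 0.178909.
1 − 2Q = 0.768, giving −¼ ln(0.768) = 0.065991.
d = 0.178909 + 0.065991 = 0.244900.

0.245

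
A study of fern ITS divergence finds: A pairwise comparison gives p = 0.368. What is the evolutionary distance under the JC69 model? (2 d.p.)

0.51

d = −(3/4) ln(1 − 4p/3) = −0.75 ln(1 − 0.490667) = −0.75 ln(0.509333)
  = −0.75 × (-0.674653) = 0.505990 substitutions/site.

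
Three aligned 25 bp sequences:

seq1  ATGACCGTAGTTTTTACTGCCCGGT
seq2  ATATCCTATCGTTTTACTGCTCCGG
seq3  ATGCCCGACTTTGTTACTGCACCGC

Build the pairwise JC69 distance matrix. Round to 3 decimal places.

seq1–seq2: 10/25 sites differ → p = 0.4, d = −0.75 ln(1 − 0.533333) = 0.571605 ≈ 0.572.
seq1–seq3: 8/25 sites differ → p = 0.32, d = −0.75 ln(1 − 0.426667) = 0.417216 ≈ 0.417.
seq2–seq3: 9/25 sites differ → p = 0.36, d = −0.75 ln(1 − 0.48) = 0.490445 ≈ 0.490.

d(seq1,seq2) = 0.572, d(seq1,seq3) = 0.417, d(seq2,seq3) = 0.490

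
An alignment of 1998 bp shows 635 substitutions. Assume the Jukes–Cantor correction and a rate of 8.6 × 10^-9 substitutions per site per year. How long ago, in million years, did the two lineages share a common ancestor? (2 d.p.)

24.04

p = 635/1998 ≈ 0.317818.
d = −(3/4) ln(1 − 4p/3) = −0.75 ln(1 − 0.423757) = −0.75 ln(0.576243)
  = −0.75 × (-0.551226) = 0.413420 substitutions/site.
Under a molecular clock d = 2μt, so t = d/(2μ) = 0.413420 / (2 × 8.6 × 10^-9) = 24.04 million years.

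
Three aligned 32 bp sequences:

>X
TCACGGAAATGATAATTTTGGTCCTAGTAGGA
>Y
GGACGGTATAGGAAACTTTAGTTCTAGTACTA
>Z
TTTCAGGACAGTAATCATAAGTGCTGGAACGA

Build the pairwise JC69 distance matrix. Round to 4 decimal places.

d(X,Y) = 0.5199, d(X,Z) = 0.9241, d(Y,Z) = 0.6566

X–Y: 12/32 sites differ → p = 0.375, d = −0.75 ln(1 − 0.5) = 0.519860 ≈ 0.5199.
X–Z: 17/32 sites differ → p = 0.53125, d = −0.75 ln(1 − 0.708333) = 0.924107 ≈ 0.9241.
Y–Z: 14/32 sites differ → p = 0.4375, d = −0.75 ln(1 − 0.583333) = 0.656601 ≈ 0.6566.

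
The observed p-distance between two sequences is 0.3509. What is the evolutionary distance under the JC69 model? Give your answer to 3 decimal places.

0.473

d = −(3/4) ln(1 − 4p/3) = −0.75 ln(1 − 0.467867) = −0.75 ln(0.532133)
  = −0.75 × (-0.630862) = 0.473147 substitutions/site.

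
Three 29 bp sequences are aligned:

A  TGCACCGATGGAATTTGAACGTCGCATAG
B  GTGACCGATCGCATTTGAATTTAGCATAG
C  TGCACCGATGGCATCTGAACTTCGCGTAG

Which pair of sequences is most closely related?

A and C

A–B: 8/29 differ, p = 0.276, d = 0.344.
A–C: 4/29 differ, p = 0.138, d = 0.152.
B–C: 8/29 differ, p = 0.276, d = 0.344.
The smallest distance is between A and C.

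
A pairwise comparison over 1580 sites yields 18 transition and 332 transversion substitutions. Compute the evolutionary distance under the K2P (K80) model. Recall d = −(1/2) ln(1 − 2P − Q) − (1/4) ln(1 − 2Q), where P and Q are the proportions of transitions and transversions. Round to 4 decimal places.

0.2689

P = 18/1580 ≈ 0.011392 and Q = 332/1580 ≈ 0.210127.
Under the Kimura two-parameter model, d = −½ ln(1 − 2P − Q) − ¼ ln(1 − 2Q).
1 − 2P − Q = 0.767089, giving −½ ln(0.767089) = 0.132576.
1 − 2Q = 0.579746, giving −¼ ln(0.579746) = 0.136291.
d = 0.132576 + 0.136291 = 0.268867.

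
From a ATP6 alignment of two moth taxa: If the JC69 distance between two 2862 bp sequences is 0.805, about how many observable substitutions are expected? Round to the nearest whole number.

1413

Invert JC69: p = (3/4)(1 − e^(−4d/3)) = 0.75 × (1 − e^(-1.073333)) = 0.75 × (1 − 0.341867) = 0.493600.
Expected differing sites = pL ≈ 0.493600 × 2862 = 1412.6832 ≈ 1413.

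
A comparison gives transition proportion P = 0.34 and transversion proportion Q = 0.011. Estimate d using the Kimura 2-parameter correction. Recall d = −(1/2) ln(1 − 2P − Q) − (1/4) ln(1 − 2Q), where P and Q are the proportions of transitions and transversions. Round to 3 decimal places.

Under the Kimura two-parameter model, d = −½ ln(1 − 2P − Q) − ¼ ln(1 − 2Q).
1 − 2P − Q = 0.309, giving −½ ln(0.309) = 0.587207.
1 − 2Q = 0.978, giving −¼ ln(0.978) = 0.005561.
d = 0.587207 + 0.005561 = 0.592768.

0.593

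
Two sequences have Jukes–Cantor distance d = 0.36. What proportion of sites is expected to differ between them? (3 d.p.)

0.286

p = (3/4)(1 − e^(−4d/3)) = 0.75 × (1 − e^(-0.48)) = 0.75 × (1 − 0.618783) = 0.285913.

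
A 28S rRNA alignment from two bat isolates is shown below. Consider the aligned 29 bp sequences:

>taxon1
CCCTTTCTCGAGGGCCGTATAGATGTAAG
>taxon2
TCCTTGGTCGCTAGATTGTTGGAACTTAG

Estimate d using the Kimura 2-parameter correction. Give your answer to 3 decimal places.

Of 29 sites, 4 differences are transitions and 11 are transversions, so P = 4/29 ≈ 0.137931 and Q = 11/29 ≈ 0.37931.
Under the Kimura two-parameter model, d = −½ ln(1 − 2P − Q) − ¼ ln(1 − 2Q).
1 − 2P − Q = 0.344828, giving −½ ln(0.344828) = 0.532355.
1 − 2Q = 0.24138, giving −¼ ln(0.24138) = 0.355346.
d = 0.532355 + 0.355346 = 0.887701.

0.888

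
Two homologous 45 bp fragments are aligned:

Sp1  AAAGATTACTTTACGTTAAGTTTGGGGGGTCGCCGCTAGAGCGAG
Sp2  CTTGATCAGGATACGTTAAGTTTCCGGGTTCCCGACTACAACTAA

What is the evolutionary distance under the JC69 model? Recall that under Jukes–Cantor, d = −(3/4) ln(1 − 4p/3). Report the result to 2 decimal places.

0.53

The sequences differ at 17 of 45 sites, so p = 17/45 ≈ 0.377778.
d = −(3/4) ln(1 − 4p/3) = −0.75 ln(1 − 0.503704) = −0.75 ln(0.496296)
  = −0.75 × (-0.700583) = 0.525437 substitutions/site.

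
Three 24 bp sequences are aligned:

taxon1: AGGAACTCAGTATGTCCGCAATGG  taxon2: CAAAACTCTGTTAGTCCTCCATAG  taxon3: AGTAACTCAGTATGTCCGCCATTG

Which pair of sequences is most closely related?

taxon1–taxon2: 9/24 differ, p = 0.375, d = 0.520.
taxon1–taxon3: 3/24 differ, p = 0.125, d = 0.137.
taxon2–taxon3: 8/24 differ, p = 0.333, d = 0.441.
The smallest distance is between taxon1 and taxon3.

taxon1 and taxon3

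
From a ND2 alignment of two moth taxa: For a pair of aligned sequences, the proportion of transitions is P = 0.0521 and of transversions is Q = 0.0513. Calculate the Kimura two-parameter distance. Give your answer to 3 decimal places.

Under the Kimura two-parameter model, d = −½ ln(1 − 2P − Q) − ¼ ln(1 − 2Q).
1 − 2P − Q = 0.8445, giving −½ ln(0.8445) = 0.084505.
1 − 2Q = 0.8974, giving −¼ ln(0.8974) = 0.027063.
d = 0.084505 + 0.027063 = 0.111568.

0.112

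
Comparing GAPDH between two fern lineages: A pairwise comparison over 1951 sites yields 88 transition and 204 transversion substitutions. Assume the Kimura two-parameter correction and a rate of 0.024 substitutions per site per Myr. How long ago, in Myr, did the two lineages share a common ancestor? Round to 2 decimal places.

3.48

P = 88/1951 ≈ 0.045105 and Q = 204/1951 ≈ 0.104562.
Under the Kimura two-parameter model, d = −½ ln(1 − 2P − Q) − ¼ ln(1 − 2Q).
1 − 2P − Q = 0.805228, giving −½ ln(0.805228) = 0.108315.
1 − 2Q = 0.790876, giving −¼ ln(0.790876) = 0.058654.
d = 0.108315 + 0.058654 = 0.166969.
Under a molecular clock d = 2μt, so t = d/(2μ) = 0.166969 / (2 × 0.024) = 3.48 Myr.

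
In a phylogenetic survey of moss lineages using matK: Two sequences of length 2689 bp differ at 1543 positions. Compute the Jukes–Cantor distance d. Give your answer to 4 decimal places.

1.0864

p = 1543/2689 ≈ 0.573819.
d = −(3/4) ln(1 − 4p/3) = −0.75 ln(1 − 0.765092) = −0.75 ln(0.234908)
  = −0.75 × (-1.448561) = 1.086421 substitutions/site.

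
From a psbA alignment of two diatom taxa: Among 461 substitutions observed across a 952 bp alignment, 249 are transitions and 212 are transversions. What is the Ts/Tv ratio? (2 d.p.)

1.17

R = 249/212 = 1.174528… ≈ 1.17 (to 2 d.p.).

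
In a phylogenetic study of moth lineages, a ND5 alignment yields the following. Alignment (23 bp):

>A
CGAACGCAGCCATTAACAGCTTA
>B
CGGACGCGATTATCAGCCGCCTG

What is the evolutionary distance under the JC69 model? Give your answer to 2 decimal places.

The sequences differ at 10 of 23 sites (3, 8, 9, 10, 11, 14, 16, 18, 21, 23), so p = 10/23 ≈ 0.434783.
d = −(3/4) ln(1 − 4p/3) = −0.75 ln(1 − 0.579711) = −0.75 ln(0.420289)
  = −0.75 × (-0.866813) = 0.650110 substitutions/site.

0.65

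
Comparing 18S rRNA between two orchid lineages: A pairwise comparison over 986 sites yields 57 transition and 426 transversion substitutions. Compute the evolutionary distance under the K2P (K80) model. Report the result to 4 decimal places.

0.8956

P = 57/986 ≈ 0.057809 and Q = 426/986 ≈ 0.432049.
Under the Kimura two-parameter model, d = −½ ln(1 − 2P − Q) − ¼ ln(1 − 2Q).
1 − 2P − Q = 0.452333, giving −½ ln(0.452333) = 0.396668.
1 − 2Q = 0.135902, giving −¼ ln(0.135902) = 0.498955.
d = 0.396668 + 0.498955 = 0.895623.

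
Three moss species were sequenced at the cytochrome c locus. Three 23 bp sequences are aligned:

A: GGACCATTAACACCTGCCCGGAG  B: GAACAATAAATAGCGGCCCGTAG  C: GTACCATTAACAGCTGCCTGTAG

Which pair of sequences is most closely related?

A and C

A–B: 7/23 differ, p = 0.304, d = 0.390.
A–C: 4/23 differ, p = 0.174, d = 0.198.
B–C: 6/23 differ, p = 0.261, d = 0.321.
The smallest distance is between A and C.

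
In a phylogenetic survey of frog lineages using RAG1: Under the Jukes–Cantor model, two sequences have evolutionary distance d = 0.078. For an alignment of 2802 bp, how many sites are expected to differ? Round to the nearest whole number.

208

Invert JC69: p = (3/4)(1 − e^(−4d/3)) = 0.75 × (1 − e^(-0.104)) = 0.75 × (1 − 0.901225) = 0.074081.
Expected differing sites = pL ≈ 0.074081 × 2802 = 207.574962 ≈ 208.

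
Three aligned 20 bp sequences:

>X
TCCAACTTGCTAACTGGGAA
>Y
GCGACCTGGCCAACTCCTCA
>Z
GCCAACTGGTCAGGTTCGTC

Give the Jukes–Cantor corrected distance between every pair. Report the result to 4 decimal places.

X–Y: 9/20 sites differ → p = 0.45, d = −0.75 ln(1 − 0.6) = 0.687218 ≈ 0.6872.
X–Z: 10/20 sites differ → p = 0.5, d = −0.75 ln(1 − 0.666667) = 0.823960 ≈ 0.8240.
Y–Z: 9/20 sites differ → p = 0.45, d = −0.75 ln(1 − 0.6) = 0.687218 ≈ 0.6872.

d(X,Y) = 0.6872, d(X,Z) = 0.8240, d(Y,Z) = 0.6872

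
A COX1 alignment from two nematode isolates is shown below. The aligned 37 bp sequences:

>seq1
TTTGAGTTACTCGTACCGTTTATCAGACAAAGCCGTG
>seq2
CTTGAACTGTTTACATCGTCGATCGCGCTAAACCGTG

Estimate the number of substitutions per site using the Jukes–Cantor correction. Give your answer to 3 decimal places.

The sequences differ at 16 of 37 sites, so p = 16/37 ≈ 0.432432.
d = −(3/4) ln(1 − 4p/3) = −0.75 ln(1 − 0.576576) = −0.75 ln(0.423424)
  = −0.75 × (-0.859381) = 0.644536 substitutions/site.

0.645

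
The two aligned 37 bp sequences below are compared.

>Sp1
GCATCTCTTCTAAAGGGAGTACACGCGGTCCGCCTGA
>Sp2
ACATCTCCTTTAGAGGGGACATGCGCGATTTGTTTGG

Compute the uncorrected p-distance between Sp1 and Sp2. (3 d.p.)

0.405

The sequences differ at 15 of 37 positions.
p = 15/37 = 0.405405… ≈ 0.405 (to 3 d.p.).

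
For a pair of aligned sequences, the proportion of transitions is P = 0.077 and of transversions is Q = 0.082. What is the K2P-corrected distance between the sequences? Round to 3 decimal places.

0.179

Under the Kimura two-parameter model, d = −½ ln(1 − 2P − Q) − ¼ ln(1 − 2Q).
1 − 2P − Q = 0.764, giving −½ ln(0.764) = 0.134594.
1 − 2Q = 0.836, giving −¼ ln(0.836) = 0.044782.
d = 0.134594 + 0.044782 = 0.179376.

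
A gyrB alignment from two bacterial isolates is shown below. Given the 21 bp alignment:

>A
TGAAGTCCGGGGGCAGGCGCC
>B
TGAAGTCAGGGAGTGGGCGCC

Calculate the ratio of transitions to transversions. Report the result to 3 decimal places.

3.000

Transitions are A↔G and C↔T; transversions are all other mismatches.
Transitions: 3. Transversions: 1.
R = 3/1 = 3.000.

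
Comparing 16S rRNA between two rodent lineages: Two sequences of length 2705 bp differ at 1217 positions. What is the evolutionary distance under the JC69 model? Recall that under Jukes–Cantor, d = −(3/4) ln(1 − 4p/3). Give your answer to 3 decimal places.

p = 1217/2705 ≈ 0.449908.
d = −(3/4) ln(1 − 4p/3) = −0.75 ln(1 − 0.599877) = −0.75 ln(0.400123)
  = −0.75 × (-0.915983) = 0.686987 substitutions/site.

0.687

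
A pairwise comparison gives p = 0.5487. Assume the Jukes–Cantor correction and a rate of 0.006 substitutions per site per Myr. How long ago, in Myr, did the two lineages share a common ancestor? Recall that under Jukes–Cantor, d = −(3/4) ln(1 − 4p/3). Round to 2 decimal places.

d = −(3/4) ln(1 − 4p/3) = −0.75 ln(1 − 0.7316) = −0.75 ln(0.2684)
  = −0.75 × (-1.315277) = 0.986458 substitutions/site.
Under a molecular clock d = 2μt, so t = d/(2μ) = 0.986458 / (2 × 0.006) = 82.20 Myr.

82.20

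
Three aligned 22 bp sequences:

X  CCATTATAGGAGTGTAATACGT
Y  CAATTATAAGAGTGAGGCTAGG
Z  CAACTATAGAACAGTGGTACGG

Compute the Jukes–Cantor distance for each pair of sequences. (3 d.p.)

d(X,Y) = 0.591, d(X,Z) = 0.497, d(Y,Z) = 0.591

X–Y: 9/22 sites differ → p ≈ 0.409091, d = −0.75 ln(1 − 0.545455) = 0.591344 ≈ 0.591.
X–Z: 8/22 sites differ → p ≈ 0.363636, d = −0.75 ln(1 − 0.484848) = 0.497470 ≈ 0.497.
Y–Z: 9/22 sites differ → p ≈ 0.409091, d = −0.75 ln(1 − 0.545455) = 0.591344 ≈ 0.591.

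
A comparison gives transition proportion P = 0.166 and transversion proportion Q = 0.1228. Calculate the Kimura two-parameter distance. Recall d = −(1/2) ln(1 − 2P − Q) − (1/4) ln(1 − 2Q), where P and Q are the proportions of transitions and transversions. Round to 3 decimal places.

0.374

Under the Kimura two-parameter model, d = −½ ln(1 − 2P − Q) − ¼ ln(1 − 2Q).
1 − 2P − Q = 0.5452, giving −½ ln(0.5452) = 0.303301.
1 − 2Q = 0.7544, giving −¼ ln(0.7544) = 0.070458.
d = 0.303301 + 0.070458 = 0.373759.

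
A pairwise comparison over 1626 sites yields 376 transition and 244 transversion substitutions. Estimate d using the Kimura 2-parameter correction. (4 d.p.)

P = 376/1626 ≈ 0.231242 and Q = 244/1626 ≈ 0.150062.
Under the Kimura two-parameter model, d = −½ ln(1 − 2P − Q) − ¼ ln(1 − 2Q).
1 − 2P − Q = 0.387454, giving −½ ln(0.387454) = 0.474079.
1 − 2Q = 0.699876, giving −¼ ln(0.699876) = 0.089213.
d = 0.474079 + 0.089213 = 0.563292.

0.5633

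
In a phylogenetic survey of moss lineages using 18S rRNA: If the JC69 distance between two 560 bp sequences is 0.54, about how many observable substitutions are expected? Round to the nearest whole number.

216

Invert JC69: p = (3/4)(1 − e^(−4d/3)) = 0.75 × (1 − e^(-0.72)) = 0.75 × (1 − 0.486752) = 0.384936.
Expected differing sites = pL ≈ 0.384936 × 560 = 215.56416 ≈ 216.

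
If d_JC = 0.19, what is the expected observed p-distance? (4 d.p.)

p = (3/4)(1 − e^(−4d/3)) = 0.75 × (1 − e^(-0.253333)) = 0.75 × (1 − 0.776209) = 0.167843.

0.1678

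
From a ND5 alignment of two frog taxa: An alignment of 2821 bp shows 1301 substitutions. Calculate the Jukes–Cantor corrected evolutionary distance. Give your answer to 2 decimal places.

p = 1301/2821 ≈ 0.461184.
d = −(3/4) ln(1 − 4p/3) = −0.75 ln(1 − 0.614912) = −0.75 ln(0.385088)
  = −0.75 × (-0.954283) = 0.715712 substitutions/site.

0.72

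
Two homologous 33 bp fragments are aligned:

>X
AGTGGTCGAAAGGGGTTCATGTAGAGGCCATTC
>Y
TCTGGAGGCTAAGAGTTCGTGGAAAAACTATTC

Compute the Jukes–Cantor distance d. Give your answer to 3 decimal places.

The sequences differ at 14 of 33 sites, so p = 14/33 ≈ 0.424242.
d = −(3/4) ln(1 − 4p/3) = −0.75 ln(1 − 0.565656) = −0.75 ln(0.434344)
  = −0.75 × (-0.833918) = 0.625439 substitutions/site.

0.625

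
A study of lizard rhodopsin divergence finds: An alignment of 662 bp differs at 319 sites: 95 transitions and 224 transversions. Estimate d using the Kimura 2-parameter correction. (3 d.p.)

P = 95/662 ≈ 0.143505 and Q = 224/662 ≈ 0.338369.
Under the Kimura two-parameter model, d = −½ ln(1 − 2P − Q) − ¼ ln(1 − 2Q).
1 − 2P − Q = 0.374621, giving −½ ln(0.374621) = 0.490920.
1 − 2Q = 0.323262, giving −¼ ln(0.323262) = 0.282323.
d = 0.490920 + 0.282323 = 0.773243.

0.773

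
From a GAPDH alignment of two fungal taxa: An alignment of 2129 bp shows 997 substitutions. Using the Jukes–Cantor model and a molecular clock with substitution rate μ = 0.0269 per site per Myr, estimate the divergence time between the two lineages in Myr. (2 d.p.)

p = 997/2129 ≈ 0.468295.
d = −(3/4) ln(1 − 4p/3) = −0.75 ln(1 − 0.624393) = −0.75 ln(0.375607)
  = −0.75 × (-0.979212) = 0.734409 substitutions/site.
Under a molecular clock d = 2μt, so t = d/(2μ) = 0.734409 / (2 × 0.0269) = 13.65 Myr.

13.65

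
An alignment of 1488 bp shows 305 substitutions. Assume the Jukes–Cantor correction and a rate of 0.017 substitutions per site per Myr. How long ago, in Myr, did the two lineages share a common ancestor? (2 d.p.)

7.04

p = 305/1488 ≈ 0.204973.
d = −(3/4) ln(1 − 4p/3) = −0.75 ln(1 − 0.273297) = −0.75 ln(0.726703)
  = −0.75 × (-0.319237) = 0.239428 substitutions/site.
Under a molecular clock d = 2μt, so t = d/(2μ) = 0.239428 / (2 × 0.017) = 7.04 Myr.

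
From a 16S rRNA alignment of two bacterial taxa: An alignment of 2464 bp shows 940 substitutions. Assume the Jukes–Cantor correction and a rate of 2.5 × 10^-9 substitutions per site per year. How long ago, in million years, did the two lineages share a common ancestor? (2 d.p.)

106.59

p = 940/2464 ≈ 0.381494.
d = −(3/4) ln(1 − 4p/3) = −0.75 ln(1 − 0.508659) = −0.75 ln(0.491341)
  = −0.75 × (-0.710617) = 0.532963 substitutions/site.
Under a molecular clock d = 2μt, so t = d/(2μ) = 0.532963 / (2 × 2.5 × 10^-9) = 106.59 million years.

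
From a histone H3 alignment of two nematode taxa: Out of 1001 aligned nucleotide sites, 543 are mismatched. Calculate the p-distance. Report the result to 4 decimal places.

p = 543/1001 = 0.542457… ≈ 0.5425 (to 4 d.p.).

0.5425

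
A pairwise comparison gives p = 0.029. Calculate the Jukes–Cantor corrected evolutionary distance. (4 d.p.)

d = −(3/4) ln(1 − 4p/3) = −0.75 ln(1 − 0.038667) = −0.75 ln(0.961333)
  = −0.75 × (-0.039434) = 0.029576 substitutions/site.

0.0296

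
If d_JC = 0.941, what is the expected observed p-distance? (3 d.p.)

0.536

p = (3/4)(1 − e^(−4d/3)) = 0.75 × (1 − e^(-1.254667)) = 0.75 × (1 − 0.285171) = 0.536122.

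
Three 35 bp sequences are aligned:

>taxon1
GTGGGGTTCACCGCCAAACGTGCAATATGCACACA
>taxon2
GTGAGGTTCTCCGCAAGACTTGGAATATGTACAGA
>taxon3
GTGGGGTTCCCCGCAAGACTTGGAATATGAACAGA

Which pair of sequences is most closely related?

taxon2 and taxon3

taxon1–taxon2: 8/35 differ, p = 0.229, d = 0.273.
taxon1–taxon3: 7/35 differ, p = 0.200, d = 0.233.
taxon2–taxon3: 3/35 differ, p = 0.086, d = 0.091.
The smallest distance is between taxon2 and taxon3.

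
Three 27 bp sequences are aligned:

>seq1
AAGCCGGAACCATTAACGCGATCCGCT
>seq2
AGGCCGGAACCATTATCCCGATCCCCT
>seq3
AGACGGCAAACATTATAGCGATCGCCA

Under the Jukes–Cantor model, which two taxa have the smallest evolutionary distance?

seq1–seq2: 4/27 differ, p = 0.148, d = 0.165.
seq1–seq3: 10/27 differ, p = 0.370, d = 0.511.
seq2–seq3: 8/27 differ, p = 0.296, d = 0.377.
The smallest distance is between seq1 and seq2.

seq1 and seq2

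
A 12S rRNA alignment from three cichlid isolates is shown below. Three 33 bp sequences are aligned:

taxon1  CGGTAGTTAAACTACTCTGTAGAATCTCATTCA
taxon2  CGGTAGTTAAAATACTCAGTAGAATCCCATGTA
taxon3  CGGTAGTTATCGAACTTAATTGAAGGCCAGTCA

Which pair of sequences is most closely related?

taxon1 and taxon2

taxon1–taxon2: 5/33 differ, p = 0.152, d = 0.169.
taxon1–taxon3: 12/33 differ, p = 0.364, d = 0.497.
taxon2–taxon3: 12/33 differ, p = 0.364, d = 0.497.
The smallest distance is between taxon1 and taxon2.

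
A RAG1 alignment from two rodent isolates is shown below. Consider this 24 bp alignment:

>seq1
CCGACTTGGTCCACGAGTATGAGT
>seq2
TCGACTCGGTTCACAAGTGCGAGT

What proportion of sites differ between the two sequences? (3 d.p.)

0.250

The sequences differ at 6 of 24 positions (sites 1, 7, 11, 15, 19, 20).
p = 6/24 = 0.250.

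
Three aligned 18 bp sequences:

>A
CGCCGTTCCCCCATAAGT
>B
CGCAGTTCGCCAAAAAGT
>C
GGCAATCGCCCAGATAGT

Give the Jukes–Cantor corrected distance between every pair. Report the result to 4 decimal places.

d(A,B) = 0.2635, d(A,C) = 0.8240, d(B,C) = 0.5482

A–B: 4/18 sites differ → p ≈ 0.222222, d = −0.75 ln(1 − 0.296296) = 0.263548 ≈ 0.2635.
A–C: 9/18 sites differ → p = 0.5, d = −0.75 ln(1 − 0.666667) = 0.823960 ≈ 0.8240.
B–C: 7/18 sites differ → p ≈ 0.388889, d = −0.75 ln(1 − 0.518519) = 0.548166 ≈ 0.5482.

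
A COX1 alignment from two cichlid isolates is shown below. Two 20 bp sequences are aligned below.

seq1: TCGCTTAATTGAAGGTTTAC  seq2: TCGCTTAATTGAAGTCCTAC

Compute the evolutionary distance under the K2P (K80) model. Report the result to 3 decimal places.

Of 20 sites, 2 differences are transitions and 1 are transversions, so P = 2/20 = 0.1 and Q = 1/20 = 0.05.
Under the Kimura two-parameter model, d = −½ ln(1 − 2P − Q) − ¼ ln(1 − 2Q).
1 − 2P − Q = 0.75, giving −½ ln(0.75) = 0.143841.
1 − 2Q = 0.9, giving −¼ ln(0.9) = 0.026340.
d = 0.143841 + 0.026340 = 0.170181.

0.170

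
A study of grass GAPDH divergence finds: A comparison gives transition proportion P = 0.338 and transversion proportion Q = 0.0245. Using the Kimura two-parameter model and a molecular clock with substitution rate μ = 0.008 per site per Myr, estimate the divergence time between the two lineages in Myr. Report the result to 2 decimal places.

Under the Kimura two-parameter model, d = −½ ln(1 − 2P − Q) − ¼ ln(1 − 2Q).
1 − 2P − Q = 0.2995, giving −½ ln(0.2995) = 0.602820.
1 − 2Q = 0.951, giving −¼ ln(0.951) = 0.012560.
d = 0.602820 + 0.012560 = 0.615380.
Under a molecular clock d = 2μt, so t = d/(2μ) = 0.615380 / (2 × 0.008) = 38.46 Myr.

38.46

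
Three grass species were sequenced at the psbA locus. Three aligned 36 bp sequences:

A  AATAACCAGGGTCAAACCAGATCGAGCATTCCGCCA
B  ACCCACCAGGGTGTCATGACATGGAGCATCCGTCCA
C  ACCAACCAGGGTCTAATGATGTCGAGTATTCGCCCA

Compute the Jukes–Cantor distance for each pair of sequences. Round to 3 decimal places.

A–B: 13/36 sites differ → p ≈ 0.361111, d = −0.75 ln(1 − 0.481481) = 0.492584 ≈ 0.493.
A–C: 10/36 sites differ → p ≈ 0.277778, d = −0.75 ln(1 − 0.370371) = 0.346968 ≈ 0.347.
B–C: 9/36 sites differ → p = 0.25, d = −0.75 ln(1 − 0.333333) = 0.304098 ≈ 0.304.

d(A,B) = 0.493, d(A,C) = 0.347, d(B,C) = 0.304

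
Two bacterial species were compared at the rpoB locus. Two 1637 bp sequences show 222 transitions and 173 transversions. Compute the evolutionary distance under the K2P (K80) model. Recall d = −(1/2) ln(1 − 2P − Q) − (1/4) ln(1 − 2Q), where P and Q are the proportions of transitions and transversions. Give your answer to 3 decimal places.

P = 222/1637 ≈ 0.135614 and Q = 173/1637 ≈ 0.105681.
Under the Kimura two-parameter model, d = −½ ln(1 − 2P − Q) − ¼ ln(1 − 2Q).
1 − 2P − Q = 0.623091, giving −½ ln(0.623091) = 0.236531.
1 − 2Q = 0.788638, giving −¼ ln(0.788638) = 0.059362.
d = 0.236531 + 0.059362 = 0.295893.

0.296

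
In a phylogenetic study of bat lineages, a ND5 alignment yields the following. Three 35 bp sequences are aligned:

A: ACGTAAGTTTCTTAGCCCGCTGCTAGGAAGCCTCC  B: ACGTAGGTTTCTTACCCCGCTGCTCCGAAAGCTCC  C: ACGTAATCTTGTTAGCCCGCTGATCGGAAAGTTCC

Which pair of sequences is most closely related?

A and B

A–B: 6/35 differ, p = 0.171, d = 0.195.
A–C: 8/35 differ, p = 0.229, d = 0.273.
B–C: 8/35 differ, p = 0.229, d = 0.273.
The smallest distance is between A and B.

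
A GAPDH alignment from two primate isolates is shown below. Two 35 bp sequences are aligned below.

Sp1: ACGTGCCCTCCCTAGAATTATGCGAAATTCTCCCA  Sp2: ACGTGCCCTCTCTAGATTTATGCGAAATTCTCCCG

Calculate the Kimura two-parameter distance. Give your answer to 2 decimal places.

Of 35 sites, 2 differences are transitions and 1 are transversions, so P = 2/35 ≈ 0.057143 and Q = 1/35 ≈ 0.028571.
Under the Kimura two-parameter model, d = −½ ln(1 − 2P − Q) − ¼ ln(1 − 2Q).
1 − 2P − Q = 0.857143, giving −½ ln(0.857143) = 0.077075.
1 − 2Q = 0.942858, giving −¼ ln(0.942858) = 0.014710.
d = 0.077075 + 0.014710 = 0.091785.

0.09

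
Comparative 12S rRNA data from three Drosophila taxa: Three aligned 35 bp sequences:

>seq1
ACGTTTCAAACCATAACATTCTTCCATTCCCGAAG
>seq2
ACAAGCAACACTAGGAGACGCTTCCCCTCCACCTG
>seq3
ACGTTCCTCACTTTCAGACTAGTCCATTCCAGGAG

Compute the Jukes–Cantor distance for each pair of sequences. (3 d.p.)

d(seq1,seq2) = 0.868, d(seq1,seq3) = 0.458, d(seq2,seq3) = 0.705

seq1–seq2: 18/35 sites differ → p ≈ 0.514286, d = −0.75 ln(1 − 0.685715) = 0.868091 ≈ 0.868.
seq1–seq3: 12/35 sites differ → p ≈ 0.342857, d = −0.75 ln(1 − 0.457143) = 0.458182 ≈ 0.458.
seq2–seq3: 16/35 sites differ → p ≈ 0.457143, d = −0.75 ln(1 − 0.609524) = 0.705292 ≈ 0.705.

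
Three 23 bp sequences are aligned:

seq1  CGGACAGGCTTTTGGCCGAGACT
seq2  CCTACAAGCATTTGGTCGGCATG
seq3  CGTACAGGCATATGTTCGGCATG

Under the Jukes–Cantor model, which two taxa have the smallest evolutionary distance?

seq1–seq2: 9/23 differ, p = 0.391, d = 0.553.
seq1–seq3: 9/23 differ, p = 0.391, d = 0.553.
seq2–seq3: 4/23 differ, p = 0.174, d = 0.198.
The smallest distance is between seq2 and seq3.

seq2 and seq3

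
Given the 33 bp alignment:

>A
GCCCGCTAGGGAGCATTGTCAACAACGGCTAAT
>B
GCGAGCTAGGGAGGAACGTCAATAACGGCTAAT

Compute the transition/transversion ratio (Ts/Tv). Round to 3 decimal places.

0.500

Transitions are A↔G and C↔T; transversions are all other mismatches.
Transitions: 2. Transversions: 4.
R = 2/4 = 0.500.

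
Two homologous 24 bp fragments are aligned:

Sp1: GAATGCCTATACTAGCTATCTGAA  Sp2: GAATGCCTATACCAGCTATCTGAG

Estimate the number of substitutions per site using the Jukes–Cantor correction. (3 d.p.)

The sequences differ at 2 of 24 sites (13, 24), so p = 2/24 ≈ 0.083333.
d = −(3/4) ln(1 − 4p/3) = −0.75 ln(1 − 0.111111) = −0.75 ln(0.888889)
  = −0.75 × (-0.117783) = 0.088337 substitutions/site.

0.088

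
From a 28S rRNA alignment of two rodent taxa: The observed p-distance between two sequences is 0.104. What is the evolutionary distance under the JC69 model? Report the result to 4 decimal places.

0.1120

d = −(3/4) ln(1 − 4p/3) = −0.75 ln(1 − 0.138667) = −0.75 ln(0.861333)
  = −0.75 × (-0.149274) = 0.111956 substitutions/site.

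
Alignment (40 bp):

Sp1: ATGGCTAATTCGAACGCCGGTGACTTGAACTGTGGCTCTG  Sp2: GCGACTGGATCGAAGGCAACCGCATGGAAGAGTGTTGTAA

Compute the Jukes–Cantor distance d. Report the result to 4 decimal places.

0.9913

The sequences differ at 22 of 40 sites, so p = 22/40 = 0.55.
d = −(3/4) ln(1 − 4p/3) = −0.75 ln(1 − 0.733333) = −0.75 ln(0.266667)
  = −0.75 × (-1.321755) = 0.991316 substitutions/site.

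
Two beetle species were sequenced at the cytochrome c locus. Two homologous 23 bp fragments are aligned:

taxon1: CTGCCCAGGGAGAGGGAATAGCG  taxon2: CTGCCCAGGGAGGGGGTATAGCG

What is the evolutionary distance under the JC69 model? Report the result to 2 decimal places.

The sequences differ at 2 of 23 sites (13, 17), so p = 2/23 ≈ 0.086957.
d = −(3/4) ln(1 − 4p/3) = −0.75 ln(1 − 0.115943) = −0.75 ln(0.884057)
  = −0.75 × (-0.123234) = 0.092426 substitutions/site.

0.09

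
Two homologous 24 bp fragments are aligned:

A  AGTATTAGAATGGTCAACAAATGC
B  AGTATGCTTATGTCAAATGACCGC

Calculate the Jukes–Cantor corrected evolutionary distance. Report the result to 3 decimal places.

The sequences differ at 11 of 24 sites, so p = 11/24 ≈ 0.458333.
d = −(3/4) ln(1 − 4p/3) = −0.75 ln(1 − 0.611111) = −0.75 ln(0.388889)
  = −0.75 × (-0.944461) = 0.708346 substitutions/site.

0.708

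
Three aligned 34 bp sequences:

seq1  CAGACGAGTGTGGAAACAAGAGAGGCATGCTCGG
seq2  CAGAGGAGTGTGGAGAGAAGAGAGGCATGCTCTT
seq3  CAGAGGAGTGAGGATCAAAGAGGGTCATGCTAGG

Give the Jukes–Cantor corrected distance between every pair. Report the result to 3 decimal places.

seq1–seq2: 5/34 sites differ → p ≈ 0.147059, d = −0.75 ln(1 − 0.196079) = 0.163691 ≈ 0.164.
seq1–seq3: 8/34 sites differ → p ≈ 0.235294, d = −0.75 ln(1 − 0.313725) = 0.282358 ≈ 0.282.
seq2–seq3: 9/34 sites differ → p ≈ 0.264706, d = −0.75 ln(1 − 0.352941) = 0.326488 ≈ 0.326.

d(seq1,seq2) = 0.164, d(seq1,seq3) = 0.282, d(seq2,seq3) = 0.326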